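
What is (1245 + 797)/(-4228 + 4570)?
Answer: 1021/171 ≈ 5.9708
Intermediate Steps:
(1245 + 797)/(-4228 + 4570) = 2042/342 = 2042*(1/342) = 1021/171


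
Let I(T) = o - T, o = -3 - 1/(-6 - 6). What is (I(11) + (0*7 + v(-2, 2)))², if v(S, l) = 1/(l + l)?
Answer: 1681/9 ≈ 186.78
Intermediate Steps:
v(S, l) = 1/(2*l)
o = -35/12 (o = -3 - 1/(-12) = -3 - 1*(-1/12) = -3 + 1/12 = -35/12 ≈ -2.9167)
I(T) = -35/12 - T
(I(11) + (0*7 + v(-2, 2)))² = ((-35/12 - 1*11) + (0*7 + (½)/2))² = ((-35/12 - 11) + (0 + (½)*(½)))² = (-167/12 + (0 + ¼))² = (-167/12 + ¼)² = (-41/3)² = 1681/9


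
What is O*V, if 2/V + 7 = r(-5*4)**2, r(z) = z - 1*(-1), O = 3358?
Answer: 3358/177 ≈ 18.972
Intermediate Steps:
r(z) = 1 + z (r(z) = z + 1 = 1 + z)
V = 1/177 (V = 2/(-7 + (1 - 5*4)**2) = 2/(-7 + (1 - 20)**2) = 2/(-7 + (-19)**2) = 2/(-7 + 361) = 2/354 = 2*(1/354) = 1/177 ≈ 0.0056497)
O*V = 3358*(1/177) = 3358/177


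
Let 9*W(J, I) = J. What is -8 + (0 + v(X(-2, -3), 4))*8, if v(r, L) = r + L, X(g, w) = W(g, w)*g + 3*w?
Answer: -400/9 ≈ -44.444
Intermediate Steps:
W(J, I) = J/9
X(g, w) = 3*w + g**2/9 (X(g, w) = (g/9)*g + 3*w = g**2/9 + 3*w = 3*w + g**2/9)
v(r, L) = L + r
-8 + (0 + v(X(-2, -3), 4))*8 = -8 + (0 + (4 + (3*(-3) + (1/9)*(-2)**2)))*8 = -8 + (0 + (4 + (-9 + (1/9)*4)))*8 = -8 + (0 + (4 + (-9 + 4/9)))*8 = -8 + (0 + (4 - 77/9))*8 = -8 + (0 - 41/9)*8 = -8 - 41/9*8 = -8 - 328/9 = -400/9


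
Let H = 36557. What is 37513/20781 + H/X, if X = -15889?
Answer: -163646960/330189309 ≈ -0.49562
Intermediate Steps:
37513/20781 + H/X = 37513/20781 + 36557/(-15889) = 37513*(1/20781) + 36557*(-1/15889) = 37513/20781 - 36557/15889 = -163646960/330189309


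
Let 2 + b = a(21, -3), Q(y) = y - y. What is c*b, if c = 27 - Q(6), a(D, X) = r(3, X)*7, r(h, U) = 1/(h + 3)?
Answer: -45/2 ≈ -22.500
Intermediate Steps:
r(h, U) = 1/(3 + h)
Q(y) = 0
a(D, X) = 7/6 (a(D, X) = 7/(3 + 3) = 7/6)
b = -⅚ (b = -2 + 7/6 = -⅚ ≈ -0.83333)
c = 27 (c = 27 - 1*0 = 27 + 0 = 27)
c*b = 27*(-⅚) = -45/2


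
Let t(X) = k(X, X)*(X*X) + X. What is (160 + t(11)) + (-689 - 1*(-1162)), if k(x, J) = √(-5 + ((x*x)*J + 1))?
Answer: 644 + 121*√1327 ≈ 5051.8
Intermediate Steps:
k(x, J) = √(-4 + J*x²) (k(x, J) = √(-5 + (x²*J + 1)) = √(-5 + (J*x² + 1)) = √(-5 + (1 + J*x²)) = √(-4 + J*x²))
t(X) = X + X²*√(-4 + X³) (t(X) = √(-4 + X*X²)*(X*X) + X = √(-4 + X³)*X² + X = X²*√(-4 + X³) + X = X + X²*√(-4 + X³))
(160 + t(11)) + (-689 - 1*(-1162)) = (160 + 11*(1 + 11*√(-4 + 11³))) + (-689 - 1*(-1162)) = (160 + 11*(1 + 11*√(-4 + 1331))) + (-689 + 1162) = (160 + 11*(1 + 11*√1327)) + 473 = (160 + (11 + 121*√1327)) + 473 = (171 + 121*√1327) + 473 = 644 + 121*√1327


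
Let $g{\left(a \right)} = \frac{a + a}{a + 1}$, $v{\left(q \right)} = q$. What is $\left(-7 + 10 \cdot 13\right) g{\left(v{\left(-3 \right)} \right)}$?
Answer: $369$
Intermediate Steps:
$g{\left(a \right)} = \frac{2 a}{1 + a}$
$\left(-7 + 10 \cdot 13\right) g{\left(v{\left(-3 \right)} \right)} = \left(-7 + 10 \cdot 13\right) 2 \left(-3\right) \frac{1}{1 - 3} = \left(-7 + 130\right) 2 \left(-3\right) \frac{1}{-2} = 123 \cdot 2 \left(-3\right) \left(- \frac{1}{2}\right) = 123 \cdot 3 = 369$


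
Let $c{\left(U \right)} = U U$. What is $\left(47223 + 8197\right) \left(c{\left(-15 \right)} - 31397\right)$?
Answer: $-1727552240$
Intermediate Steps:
$c{\left(U \right)} = U^{2}$
$\left(47223 + 8197\right) \left(c{\left(-15 \right)} - 31397\right) = \left(47223 + 8197\right) \left(\left(-15\right)^{2} - 31397\right) = 55420 \left(225 - 31397\right) = 55420 \left(-31172\right) = -1727552240$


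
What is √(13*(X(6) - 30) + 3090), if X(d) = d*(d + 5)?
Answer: √3558 ≈ 59.649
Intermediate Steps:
X(d) = d*(5 + d)
√(13*(X(6) - 30) + 3090) = √(13*(6*(5 + 6) - 30) + 3090) = √(13*(6*11 - 30) + 3090) = √(13*(66 - 30) + 3090) = √(13*36 + 3090) = √(468 + 3090) = √3558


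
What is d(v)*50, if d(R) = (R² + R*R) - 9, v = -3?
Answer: 450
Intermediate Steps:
d(R) = -9 + 2*R² (d(R) = (R² + R²) - 9 = 2*R² - 9 = -9 + 2*R²)
d(v)*50 = (-9 + 2*(-3)²)*50 = (-9 + 2*9)*50 = (-9 + 18)*50 = 9*50 = 450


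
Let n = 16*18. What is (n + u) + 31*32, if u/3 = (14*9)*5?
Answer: 3170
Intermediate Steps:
n = 288
u = 1890 (u = 3*((14*9)*5) = 3*(126*5) = 3*630 = 1890)
(n + u) + 31*32 = (288 + 1890) + 31*32 = 2178 + 992 = 3170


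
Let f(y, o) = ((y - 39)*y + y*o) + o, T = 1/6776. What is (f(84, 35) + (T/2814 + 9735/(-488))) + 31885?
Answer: 44920043790991/1163127504 ≈ 38620.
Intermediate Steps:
T = 1/6776 ≈ 0.00014758
f(y, o) = o + o*y + y*(-39 + y) (f(y, o) = ((-39 + y)*y + o*y) + o = (y*(-39 + y) + o*y) + o = (o*y + y*(-39 + y)) + o = o + o*y + y*(-39 + y))
(f(84, 35) + (T/2814 + 9735/(-488))) + 31885 = ((35 + 84**2 - 39*84 + 35*84) + ((1/6776)/2814 + 9735/(-488))) + 31885 = ((35 + 7056 - 3276 + 2940) + ((1/6776)*(1/2814) + 9735*(-1/488))) + 31885 = (6755 + (1/19067664 - 9735/488)) + 31885 = (6755 - 23202963569/1163127504) + 31885 = 7833723325951/1163127504 + 31885 = 44920043790991/1163127504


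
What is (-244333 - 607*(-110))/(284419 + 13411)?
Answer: -177563/297830 ≈ -0.59619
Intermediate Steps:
(-244333 - 607*(-110))/(284419 + 13411) = (-244333 + 66770)/297830 = -177563*1/297830 = -177563/297830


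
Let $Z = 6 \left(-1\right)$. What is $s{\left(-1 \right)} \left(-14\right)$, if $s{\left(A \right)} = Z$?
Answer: $84$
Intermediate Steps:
$Z = -6$
$s{\left(A \right)} = -6$
$s{\left(-1 \right)} \left(-14\right) = \left(-6\right) \left(-14\right) = 84$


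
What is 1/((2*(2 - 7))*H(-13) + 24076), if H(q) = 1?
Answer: 1/24066 ≈ 4.1552e-5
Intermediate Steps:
1/((2*(2 - 7))*H(-13) + 24076) = 1/((2*(2 - 7))*1 + 24076) = 1/((2*(-5))*1 + 24076) = 1/(-10*1 + 24076) = 1/(-10 + 24076) = 1/24066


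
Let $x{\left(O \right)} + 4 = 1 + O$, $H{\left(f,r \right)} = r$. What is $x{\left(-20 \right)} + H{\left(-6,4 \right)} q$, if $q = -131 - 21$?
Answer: $-631$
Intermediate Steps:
$x{\left(O \right)} = -3 + O$ ($x{\left(O \right)} = -4 + \left(1 + O\right) = -3 + O$)
$q = -152$ ($q = -131 - 21 = -152$)
$x{\left(-20 \right)} + H{\left(-6,4 \right)} q = \left(-3 - 20\right) + 4 \left(-152\right) = -23 - 608 = -631$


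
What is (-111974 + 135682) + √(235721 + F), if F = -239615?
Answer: 23708 + I*√3894 ≈ 23708.0 + 62.402*I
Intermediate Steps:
(-111974 + 135682) + √(235721 + F) = (-111974 + 135682) + √(235721 - 239615) = 23708 + √(-3894) = 23708 + I*√3894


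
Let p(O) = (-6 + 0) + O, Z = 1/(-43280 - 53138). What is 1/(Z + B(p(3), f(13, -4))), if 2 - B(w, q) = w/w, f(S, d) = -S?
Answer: 96418/96417 ≈ 1.0000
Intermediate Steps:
Z = -1/96418 (Z = 1/(-96418) = -1/96418 ≈ -1.0371e-5)
p(O) = -6 + O
B(w, q) = 1 (B(w, q) = 2 - w/w = 2 - 1*1 = 2 - 1 = 1)
1/(Z + B(p(3), f(13, -4))) = 1/(-1/96418 + 1) = 1/(96417/96418) = 96418/96417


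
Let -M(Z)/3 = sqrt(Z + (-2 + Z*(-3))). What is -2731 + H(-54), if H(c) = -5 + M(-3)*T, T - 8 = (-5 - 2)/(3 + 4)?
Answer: -2778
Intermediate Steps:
T = 7 (T = 8 + (-5 - 2)/(3 + 4) = 8 - 7/7 = 8 - 7*1/7 = 8 - 1 = 7)
M(Z) = -3*sqrt(-2 - 2*Z) (M(Z) = -3*sqrt(Z + (-2 + Z*(-3))) = -3*sqrt(Z + (-2 - 3*Z)) = -3*sqrt(-2 - 2*Z))
H(c) = -47 (H(c) = -5 - 3*sqrt(-2 - 2*(-3))*7 = -5 - 3*sqrt(-2 + 6)*7 = -5 - 3*sqrt(4)*7 = -5 - 3*2*7 = -5 - 6*7 = -5 - 42 = -47)
-2731 + H(-54) = -2731 - 47 = -2778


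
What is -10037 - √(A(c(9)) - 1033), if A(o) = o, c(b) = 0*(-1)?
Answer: -10037 - I*√1033 ≈ -10037.0 - 32.14*I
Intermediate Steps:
c(b) = 0
-10037 - √(A(c(9)) - 1033) = -10037 - √(0 - 1033) = -10037 - √(-1033) = -10037 - I*√1033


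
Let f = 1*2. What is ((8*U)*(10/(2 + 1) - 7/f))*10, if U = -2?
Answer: 80/3 ≈ 26.667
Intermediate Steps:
f = 2
((8*U)*(10/(2 + 1) - 7/f))*10 = ((8*(-2))*(10/(2 + 1) - 7/2))*10 = -16*(10/3 - 7*½)*10 = -16*(10*(⅓) - 7/2)*10 = -16*(10/3 - 7/2)*10 = -16*(-⅙)*10 = (8/3)*10 = 80/3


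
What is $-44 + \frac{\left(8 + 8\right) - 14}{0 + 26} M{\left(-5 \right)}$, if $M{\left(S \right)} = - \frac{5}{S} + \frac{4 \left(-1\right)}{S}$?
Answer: $- \frac{2851}{65} \approx -43.862$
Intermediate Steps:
$M{\left(S \right)} = - \frac{9}{S}$ ($M{\left(S \right)} = - \frac{5}{S} - \frac{4}{S} = - \frac{9}{S}$)
$-44 + \frac{\left(8 + 8\right) - 14}{0 + 26} M{\left(-5 \right)} = -44 + \frac{\left(8 + 8\right) - 14}{0 + 26} \left(- \frac{9}{-5}\right) = -44 + \frac{16 - 14}{26} \left(\left(-9\right) \left(- \frac{1}{5}\right)\right) = -44 + 2 \cdot \frac{1}{26} \cdot \frac{9}{5} = -44 + \frac{1}{13} \cdot \frac{9}{5} = -44 + \frac{9}{65} = - \frac{2851}{65}$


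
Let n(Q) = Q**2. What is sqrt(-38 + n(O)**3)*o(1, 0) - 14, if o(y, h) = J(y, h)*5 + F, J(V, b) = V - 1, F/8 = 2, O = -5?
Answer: -14 + 16*sqrt(15587) ≈ 1983.6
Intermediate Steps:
F = 16 (F = 8*2 = 16)
J(V, b) = -1 + V
o(y, h) = 11 + 5*y (o(y, h) = (-1 + y)*5 + 16 = (-5 + 5*y) + 16 = 11 + 5*y)
sqrt(-38 + n(O)**3)*o(1, 0) - 14 = sqrt(-38 + ((-5)**2)**3)*(11 + 5*1) - 14 = sqrt(-38 + 25**3)*(11 + 5) - 14 = sqrt(-38 + 15625)*16 - 14 = sqrt(15587)*16 - 14 = 16*sqrt(15587) - 14 = -14 + 16*sqrt(15587)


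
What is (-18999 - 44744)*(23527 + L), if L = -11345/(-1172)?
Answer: -1758349953827/1172 ≈ -1.5003e+9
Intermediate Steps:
L = 11345/1172 (L = -11345*(-1/1172) = 11345/1172 ≈ 9.6800)
(-18999 - 44744)*(23527 + L) = (-18999 - 44744)*(23527 + 11345/1172) = -63743*27584989/1172 = -1758349953827/1172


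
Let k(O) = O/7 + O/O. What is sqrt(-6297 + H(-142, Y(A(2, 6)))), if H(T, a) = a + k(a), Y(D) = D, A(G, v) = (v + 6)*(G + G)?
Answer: 2*I*sqrt(76454)/7 ≈ 79.001*I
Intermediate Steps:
k(O) = 1 + O/7 (k(O) = O*(1/7) + 1 = O/7 + 1 = 1 + O/7)
A(G, v) = 2*G*(6 + v) (A(G, v) = (6 + v)*(2*G) = 2*G*(6 + v))
H(T, a) = 1 + 8*a/7 (H(T, a) = a + (1 + a/7) = 1 + 8*a/7)
sqrt(-6297 + H(-142, Y(A(2, 6)))) = sqrt(-6297 + (1 + 8*(2*2*(6 + 6))/7)) = sqrt(-6297 + (1 + 8*(2*2*12)/7)) = sqrt(-6297 + (1 + (8/7)*48)) = sqrt(-6297 + (1 + 384/7)) = sqrt(-6297 + 391/7) = sqrt(-43688/7) = 2*I*sqrt(76454)/7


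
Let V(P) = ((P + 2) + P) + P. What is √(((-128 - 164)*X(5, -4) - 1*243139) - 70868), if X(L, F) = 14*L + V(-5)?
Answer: 3*I*√36739 ≈ 575.02*I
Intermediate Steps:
V(P) = 2 + 3*P (V(P) = ((2 + P) + P) + P = (2 + 2*P) + P = 2 + 3*P)
X(L, F) = -13 + 14*L (X(L, F) = 14*L + (2 + 3*(-5)) = 14*L + (2 - 15) = 14*L - 13 = -13 + 14*L)
√(((-128 - 164)*X(5, -4) - 1*243139) - 70868) = √(((-128 - 164)*(-13 + 14*5) - 1*243139) - 70868) = √((-292*(-13 + 70) - 243139) - 70868) = √((-292*57 - 243139) - 70868) = √((-16644 - 243139) - 70868) = √(-259783 - 70868) = √(-330651) = 3*I*√36739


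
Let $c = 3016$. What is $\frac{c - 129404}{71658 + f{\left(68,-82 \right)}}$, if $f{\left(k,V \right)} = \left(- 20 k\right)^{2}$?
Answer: $- \frac{63194}{960629} \approx -0.065784$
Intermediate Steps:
$f{\left(k,V \right)} = 400 k^{2}$
$\frac{c - 129404}{71658 + f{\left(68,-82 \right)}} = \frac{3016 - 129404}{71658 + 400 \cdot 68^{2}} = - \frac{126388}{71658 + 400 \cdot 4624} = - \frac{126388}{71658 + 1849600} = - \frac{126388}{1921258} = \left(-126388\right) \frac{1}{1921258} = - \frac{63194}{960629}$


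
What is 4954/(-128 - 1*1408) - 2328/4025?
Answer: -11757829/3091200 ≈ -3.8036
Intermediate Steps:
4954/(-128 - 1*1408) - 2328/4025 = 4954/(-128 - 1408) - 2328*1/4025 = 4954/(-1536) - 2328/4025 = 4954*(-1/1536) - 2328/4025 = -2477/768 - 2328/4025 = -11757829/3091200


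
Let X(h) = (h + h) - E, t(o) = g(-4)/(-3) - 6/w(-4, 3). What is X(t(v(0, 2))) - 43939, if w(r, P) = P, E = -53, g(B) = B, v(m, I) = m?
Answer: -131662/3 ≈ -43887.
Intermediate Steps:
t(o) = -⅔ (t(o) = -4/(-3) - 6/3 = -4*(-⅓) - 6*⅓ = 4/3 - 2 = -⅔)
X(h) = 53 + 2*h (X(h) = (h + h) - 1*(-53) = 2*h + 53 = 53 + 2*h)
X(t(v(0, 2))) - 43939 = (53 + 2*(-⅔)) - 43939 = (53 - 4/3) - 43939 = 155/3 - 43939 = -131662/3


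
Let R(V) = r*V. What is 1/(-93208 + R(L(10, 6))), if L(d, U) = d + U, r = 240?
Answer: -1/89368 ≈ -1.1190e-5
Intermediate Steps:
L(d, U) = U + d
R(V) = 240*V
1/(-93208 + R(L(10, 6))) = 1/(-93208 + 240*(6 + 10)) = 1/(-93208 + 240*16) = 1/(-93208 + 3840) = 1/(-89368) = -1/89368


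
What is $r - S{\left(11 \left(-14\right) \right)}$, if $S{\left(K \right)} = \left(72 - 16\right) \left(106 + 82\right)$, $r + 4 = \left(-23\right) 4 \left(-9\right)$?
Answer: $-9704$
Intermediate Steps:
$r = 824$ ($r = -4 + \left(-23\right) 4 \left(-9\right) = -4 - -828 = -4 + 828 = 824$)
$S{\left(K \right)} = 10528$ ($S{\left(K \right)} = 56 \cdot 188 = 10528$)
$r - S{\left(11 \left(-14\right) \right)} = 824 - 10528 = -9704$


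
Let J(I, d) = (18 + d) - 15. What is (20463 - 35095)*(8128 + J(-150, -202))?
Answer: -116017128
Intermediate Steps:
J(I, d) = 3 + d
(20463 - 35095)*(8128 + J(-150, -202)) = (20463 - 35095)*(8128 + (3 - 202)) = -14632*(8128 - 199) = -14632*7929 = -116017128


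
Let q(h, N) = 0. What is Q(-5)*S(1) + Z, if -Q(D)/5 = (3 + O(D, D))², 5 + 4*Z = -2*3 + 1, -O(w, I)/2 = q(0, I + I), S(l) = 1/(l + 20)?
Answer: -65/14 ≈ -4.6429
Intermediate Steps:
S(l) = 1/(20 + l)
O(w, I) = 0 (O(w, I) = -2*0 = 0)
Z = -5/2 (Z = -5/4 + (-2*3 + 1)/4 = -5/4 + (-6 + 1)/4 = -5/4 + (¼)*(-5) = -5/4 - 5/4 = -5/2 ≈ -2.5000)
Q(D) = -45 (Q(D) = -5*(3 + 0)² = -5*3² = -5*9 = -45)
Q(-5)*S(1) + Z = -45/(20 + 1) - 5/2 = -45/21 - 5/2 = -45*1/21 - 5/2 = -15/7 - 5/2 = -65/14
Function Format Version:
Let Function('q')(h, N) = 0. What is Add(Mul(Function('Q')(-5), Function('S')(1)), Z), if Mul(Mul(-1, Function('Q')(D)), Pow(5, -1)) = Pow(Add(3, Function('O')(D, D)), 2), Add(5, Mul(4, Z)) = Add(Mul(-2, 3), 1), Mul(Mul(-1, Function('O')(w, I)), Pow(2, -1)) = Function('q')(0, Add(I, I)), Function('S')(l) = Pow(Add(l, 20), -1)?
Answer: Rational(-65, 14) ≈ -4.6429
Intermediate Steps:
Function('S')(l) = Pow(Add(20, l), -1)
Function('O')(w, I) = 0 (Function('O')(w, I) = Mul(-2, 0) = 0)
Z = Rational(-5, 2) (Z = Add(Rational(-5, 4), Mul(Rational(1, 4), Add(Mul(-2, 3), 1))) = Add(Rational(-5, 4), Mul(Rational(1, 4), Add(-6, 1))) = Add(Rational(-5, 4), Mul(Rational(1, 4), -5)) = Add(Rational(-5, 4), Rational(-5, 4)) = Rational(-5, 2) ≈ -2.5000)
Function('Q')(D) = -45 (Function('Q')(D) = Mul(-5, Pow(Add(3, 0), 2)) = Mul(-5, Pow(3, 2)) = Mul(-5, 9) = -45)
Add(Mul(Function('Q')(-5), Function('S')(1)), Z) = Add(Mul(-45, Pow(Add(20, 1), -1)), Rational(-5, 2)) = Add(Mul(-45, Pow(21, -1)), Rational(-5, 2)) = Add(Mul(-45, Rational(1, 21)), Rational(-5, 2)) = Add(Rational(-15, 7), Rational(-5, 2)) = Rational(-65, 14)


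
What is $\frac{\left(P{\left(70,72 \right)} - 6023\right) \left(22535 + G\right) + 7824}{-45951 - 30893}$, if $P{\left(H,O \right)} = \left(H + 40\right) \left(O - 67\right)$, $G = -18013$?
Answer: $\frac{12370541}{38422} \approx 321.96$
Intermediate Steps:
$P{\left(H,O \right)} = \left(-67 + O\right) \left(40 + H\right)$ ($P{\left(H,O \right)} = \left(40 + H\right) \left(-67 + O\right) = \left(-67 + O\right) \left(40 + H\right)$)
$\frac{\left(P{\left(70,72 \right)} - 6023\right) \left(22535 + G\right) + 7824}{-45951 - 30893} = \frac{\left(\left(-2680 - 4690 + 40 \cdot 72 + 70 \cdot 72\right) - 6023\right) \left(22535 - 18013\right) + 7824}{-45951 - 30893} = \frac{\left(\left(-2680 - 4690 + 2880 + 5040\right) - 6023\right) 4522 + 7824}{-76844} = \left(\left(550 - 6023\right) 4522 + 7824\right) \left(- \frac{1}{76844}\right) = \left(\left(-5473\right) 4522 + 7824\right) \left(- \frac{1}{76844}\right) = \left(-24748906 + 7824\right) \left(- \frac{1}{76844}\right) = \left(-24741082\right) \left(- \frac{1}{76844}\right) = \frac{12370541}{38422}$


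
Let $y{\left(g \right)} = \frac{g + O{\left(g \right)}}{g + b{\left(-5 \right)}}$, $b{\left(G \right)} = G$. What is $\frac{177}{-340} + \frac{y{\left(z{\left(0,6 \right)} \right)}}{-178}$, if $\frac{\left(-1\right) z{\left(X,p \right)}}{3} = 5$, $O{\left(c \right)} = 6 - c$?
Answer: $- \frac{7851}{15130} \approx -0.5189$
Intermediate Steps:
$z{\left(X,p \right)} = -15$ ($z{\left(X,p \right)} = \left(-3\right) 5 = -15$)
$y{\left(g \right)} = \frac{6}{-5 + g}$ ($y{\left(g \right)} = \frac{g - \left(-6 + g\right)}{g - 5} = \frac{6}{-5 + g}$)
$\frac{177}{-340} + \frac{y{\left(z{\left(0,6 \right)} \right)}}{-178} = \frac{177}{-340} + \frac{6 \frac{1}{-5 - 15}}{-178} = 177 \left(- \frac{1}{340}\right) + \frac{6}{-20} \left(- \frac{1}{178}\right) = - \frac{177}{340} + 6 \left(- \frac{1}{20}\right) \left(- \frac{1}{178}\right) = - \frac{177}{340} - - \frac{3}{1780} = - \frac{177}{340} + \frac{3}{1780} = - \frac{7851}{15130}$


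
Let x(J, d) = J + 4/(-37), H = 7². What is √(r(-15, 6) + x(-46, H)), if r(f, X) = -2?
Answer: 2*I*√16465/37 ≈ 6.936*I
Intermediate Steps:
H = 49
x(J, d) = -4/37 + J (x(J, d) = J + 4*(-1/37) = J - 4/37 = -4/37 + J)
√(r(-15, 6) + x(-46, H)) = √(-2 + (-4/37 - 46)) = √(-2 - 1706/37) = √(-1780/37) = 2*I*√16465/37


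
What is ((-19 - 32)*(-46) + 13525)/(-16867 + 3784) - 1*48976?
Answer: -640768879/13083 ≈ -48977.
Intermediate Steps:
((-19 - 32)*(-46) + 13525)/(-16867 + 3784) - 1*48976 = (-51*(-46) + 13525)/(-13083) - 48976 = (2346 + 13525)*(-1/13083) - 48976 = 15871*(-1/13083) - 48976 = -15871/13083 - 48976 = -640768879/13083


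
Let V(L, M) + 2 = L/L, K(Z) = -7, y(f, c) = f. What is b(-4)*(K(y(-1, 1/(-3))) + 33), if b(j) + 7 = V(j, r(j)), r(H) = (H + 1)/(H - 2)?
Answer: -208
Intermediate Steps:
r(H) = (1 + H)/(-2 + H)
V(L, M) = -1 (V(L, M) = -2 + L/L = -2 + 1 = -1)
b(j) = -8 (b(j) = -7 - 1 = -8)
b(-4)*(K(y(-1, 1/(-3))) + 33) = -8*(-7 + 33) = -8*26 = -208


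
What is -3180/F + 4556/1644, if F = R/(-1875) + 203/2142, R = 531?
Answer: 250000971143/14811207 ≈ 16879.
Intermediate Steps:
F = -36037/191250 (F = 531/(-1875) + 203/2142 = 531*(-1/1875) + 203*(1/2142) = -177/625 + 29/306 = -36037/191250 ≈ -0.18843)
-3180/F + 4556/1644 = -3180/(-36037/191250) + 4556/1644 = -3180*(-191250/36037) + 4556*(1/1644) = 608175000/36037 + 1139/411 = 250000971143/14811207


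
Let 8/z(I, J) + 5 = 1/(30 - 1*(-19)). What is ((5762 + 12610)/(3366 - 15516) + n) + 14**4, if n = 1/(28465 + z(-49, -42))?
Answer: 135063060644771/3515940675 ≈ 38415.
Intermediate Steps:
z(I, J) = -98/61 (z(I, J) = 8/(-5 + 1/(30 - 1*(-19))) = 8/(-5 + 1/(30 + 19)) = 8/(-5 + 1/49) = 8/(-244/49) = 8*(-49/244) = -98/61)
n = 61/1736267 (n = 1/(28465 - 98/61) = 1/(1736267/61) = 61/1736267 ≈ 3.5133e-5)
((5762 + 12610)/(3366 - 15516) + n) + 14**4 = ((5762 + 12610)/(3366 - 15516) + 61/1736267) + 14**4 = (18372/(-12150) + 61/1736267) + 38416 = (18372*(-1/12150) + 61/1736267) + 38416 = (-3062/2025 + 61/1736267) + 38416 = -5316326029/3515940675 + 38416 = 135063060644771/3515940675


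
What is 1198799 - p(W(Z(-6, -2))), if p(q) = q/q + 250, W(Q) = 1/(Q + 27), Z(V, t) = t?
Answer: 1198548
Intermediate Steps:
W(Q) = 1/(27 + Q)
p(q) = 251 (p(q) = 1 + 250 = 251)
1198799 - p(W(Z(-6, -2))) = 1198799 - 1*251 = 1198799 - 251 = 1198548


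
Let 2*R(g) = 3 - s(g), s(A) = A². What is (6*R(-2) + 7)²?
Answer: 16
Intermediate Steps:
R(g) = 3/2 - g²/2 (R(g) = (3 - g²)/2 = 3/2 - g²/2)
(6*R(-2) + 7)² = (6*(3/2 - ½*(-2)²) + 7)² = (6*(3/2 - ½*4) + 7)² = (6*(3/2 - 2) + 7)² = (6*(-½) + 7)² = (-3 + 7)² = 4² = 16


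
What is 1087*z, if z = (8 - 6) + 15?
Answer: 18479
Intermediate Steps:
z = 17 (z = 2 + 15 = 17)
1087*z = 1087*17 = 18479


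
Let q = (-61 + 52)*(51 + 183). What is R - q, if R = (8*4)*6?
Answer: 2298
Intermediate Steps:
q = -2106 (q = -9*234 = -2106)
R = 192 (R = 32*6 = 192)
R - q = 192 - 1*(-2106) = 192 + 2106 = 2298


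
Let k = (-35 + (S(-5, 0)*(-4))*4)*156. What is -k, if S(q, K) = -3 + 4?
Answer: 7956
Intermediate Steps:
S(q, K) = 1
k = -7956 (k = (-35 + (1*(-4))*4)*156 = (-35 - 4*4)*156 = (-35 - 16)*156 = -51*156 = -7956)
-k = -1*(-7956) = 7956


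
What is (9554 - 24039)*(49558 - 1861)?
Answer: -690891045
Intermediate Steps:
(9554 - 24039)*(49558 - 1861) = -14485*47697 = -690891045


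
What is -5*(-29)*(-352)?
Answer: -51040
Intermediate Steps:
-5*(-29)*(-352) = 145*(-352) = -51040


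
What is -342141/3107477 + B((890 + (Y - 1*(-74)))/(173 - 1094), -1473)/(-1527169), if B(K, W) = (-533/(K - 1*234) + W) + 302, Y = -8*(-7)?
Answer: -37451382707073623/342530987440721114 ≈ -0.10934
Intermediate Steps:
Y = 56
B(K, W) = 302 + W - 533/(-234 + K) (B(K, W) = (-533/(K - 234) + W) + 302 = (-533/(-234 + K) + W) + 302 = (W - 533/(-234 + K)) + 302 = 302 + W - 533/(-234 + K))
-342141/3107477 + B((890 + (Y - 1*(-74)))/(173 - 1094), -1473)/(-1527169) = -342141/3107477 + ((-71201 - 234*(-1473) + 302*((890 + (56 - 1*(-74)))/(173 - 1094)) + ((890 + (56 - 1*(-74)))/(173 - 1094))*(-1473))/(-234 + (890 + (56 - 1*(-74)))/(173 - 1094)))/(-1527169) = -342141*1/3107477 + ((-71201 + 344682 + 302*((890 + (56 + 74))/(-921)) + ((890 + (56 + 74))/(-921))*(-1473))/(-234 + (890 + (56 + 74))/(-921)))*(-1/1527169) = -342141/3107477 + ((-71201 + 344682 + 302*((890 + 130)*(-1/921)) + ((890 + 130)*(-1/921))*(-1473))/(-234 + (890 + 130)*(-1/921)))*(-1/1527169) = -342141/3107477 + ((-71201 + 344682 + 302*(1020*(-1/921)) + (1020*(-1/921))*(-1473))/(-234 + 1020*(-1/921)))*(-1/1527169) = -342141/3107477 + ((-71201 + 344682 + 302*(-340/307) - 340/307*(-1473))/(-234 - 340/307))*(-1/1527169) = -342141/3107477 + ((-71201 + 344682 - 102680/307 + 500820/307)/(-72178/307))*(-1/1527169) = -342141/3107477 - 307/72178*84356807/307*(-1/1527169) = -342141/3107477 - 84356807/72178*(-1/1527169) = -342141/3107477 + 84356807/110228004082 = -37451382707073623/342530987440721114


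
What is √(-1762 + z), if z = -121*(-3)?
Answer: I*√1399 ≈ 37.403*I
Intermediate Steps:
z = 363
√(-1762 + z) = √(-1762 + 363) = √(-1399) = I*√1399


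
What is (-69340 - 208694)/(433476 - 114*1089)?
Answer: -46339/51555 ≈ -0.89883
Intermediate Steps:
(-69340 - 208694)/(433476 - 114*1089) = -278034/(433476 - 124146) = -278034/309330 = -278034*1/309330 = -46339/51555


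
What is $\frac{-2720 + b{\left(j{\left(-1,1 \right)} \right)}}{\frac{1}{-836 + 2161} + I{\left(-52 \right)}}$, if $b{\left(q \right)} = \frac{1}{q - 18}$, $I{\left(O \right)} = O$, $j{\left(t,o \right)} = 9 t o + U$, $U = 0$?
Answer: $\frac{97309325}{1860273} \approx 52.309$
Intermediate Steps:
$j{\left(t,o \right)} = 9 o t$ ($j{\left(t,o \right)} = 9 t o + 0 = 9 o t + 0 = 9 o t$)
$b{\left(q \right)} = \frac{1}{-18 + q}$
$\frac{-2720 + b{\left(j{\left(-1,1 \right)} \right)}}{\frac{1}{-836 + 2161} + I{\left(-52 \right)}} = \frac{-2720 + \frac{1}{-18 + 9 \cdot 1 \left(-1\right)}}{\frac{1}{-836 + 2161} - 52} = \frac{-2720 + \frac{1}{-18 - 9}}{\frac{1}{1325} - 52} = \frac{-2720 + \frac{1}{-27}}{\frac{1}{1325} - 52} = \frac{-2720 - \frac{1}{27}}{- \frac{68899}{1325}} = \left(- \frac{73441}{27}\right) \left(- \frac{1325}{68899}\right) = \frac{97309325}{1860273}$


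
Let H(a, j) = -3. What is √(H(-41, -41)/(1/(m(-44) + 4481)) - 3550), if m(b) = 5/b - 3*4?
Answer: I*√8207023/22 ≈ 130.22*I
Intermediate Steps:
m(b) = -12 + 5/b (m(b) = 5/b - 12 = -12 + 5/b)
√(H(-41, -41)/(1/(m(-44) + 4481)) - 3550) = √(-(13407 - 15/44) - 3550) = √(-3/(1/((-12 - 5/44) + 4481)) - 3550) = √(-3/(1/(-533/44 + 4481)) - 3550) = √(-3/(1/(196631/44)) - 3550) = √(-3/44/196631 - 3550) = √(-3*196631/44 - 3550) = √(-589893/44 - 3550) = √(-746093/44) = I*√8207023/22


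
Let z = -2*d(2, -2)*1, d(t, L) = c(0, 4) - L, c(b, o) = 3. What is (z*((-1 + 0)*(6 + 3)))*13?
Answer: 1170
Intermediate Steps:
d(t, L) = 3 - L
z = -10 (z = -2*(3 - 1*(-2))*1 = -2*(3 + 2)*1 = -2*5*1 = -10*1 = -10)
(z*((-1 + 0)*(6 + 3)))*13 = -10*(-1 + 0)*(6 + 3)*13 = -(-10)*9*13 = -10*(-9)*13 = 90*13 = 1170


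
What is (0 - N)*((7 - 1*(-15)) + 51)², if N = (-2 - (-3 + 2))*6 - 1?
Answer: 37303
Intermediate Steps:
N = -7 (N = (-2 - 1*(-1))*6 - 1 = (-2 + 1)*6 - 1 = -1*6 - 1 = -6 - 1 = -7)
(0 - N)*((7 - 1*(-15)) + 51)² = (0 - 1*(-7))*((7 - 1*(-15)) + 51)² = (0 + 7)*((7 + 15) + 51)² = 7*(22 + 51)² = 7*73² = 7*5329 = 37303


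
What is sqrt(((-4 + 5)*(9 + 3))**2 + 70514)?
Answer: 7*sqrt(1442) ≈ 265.82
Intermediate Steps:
sqrt(((-4 + 5)*(9 + 3))**2 + 70514) = sqrt((1*12)**2 + 70514) = sqrt(12**2 + 70514) = sqrt(144 + 70514) = sqrt(70658) = 7*sqrt(1442)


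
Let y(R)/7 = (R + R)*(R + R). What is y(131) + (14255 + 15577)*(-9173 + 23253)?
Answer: 420515068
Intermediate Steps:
y(R) = 28*R² (y(R) = 7*((R + R)*(R + R)) = 7*((2*R)*(2*R)) = 7*(4*R²) = 28*R²)
y(131) + (14255 + 15577)*(-9173 + 23253) = 28*131² + (14255 + 15577)*(-9173 + 23253) = 28*17161 + 29832*14080 = 480508 + 420034560 = 420515068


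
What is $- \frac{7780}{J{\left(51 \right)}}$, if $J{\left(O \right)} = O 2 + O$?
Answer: $- \frac{7780}{153} \approx -50.85$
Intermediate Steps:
$J{\left(O \right)} = 3 O$ ($J{\left(O \right)} = 2 O + O = 3 O$)
$- \frac{7780}{J{\left(51 \right)}} = - \frac{7780}{3 \cdot 51} = - \frac{7780}{153}$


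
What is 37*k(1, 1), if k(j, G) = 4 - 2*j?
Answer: 74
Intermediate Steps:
37*k(1, 1) = 37*(4 - 2*1) = 37*(4 - 2) = 37*2 = 74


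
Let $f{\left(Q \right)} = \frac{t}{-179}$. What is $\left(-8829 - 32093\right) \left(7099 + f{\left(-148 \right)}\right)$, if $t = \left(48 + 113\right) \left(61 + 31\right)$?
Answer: $- \frac{51394308098}{179} \approx -2.8712 \cdot 10^{8}$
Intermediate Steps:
$t = 14812$ ($t = 161 \cdot 92 = 14812$)
$f{\left(Q \right)} = - \frac{14812}{179}$ ($f{\left(Q \right)} = \frac{14812}{-179} = 14812 \left(- \frac{1}{179}\right) = - \frac{14812}{179}$)
$\left(-8829 - 32093\right) \left(7099 + f{\left(-148 \right)}\right) = \left(-8829 - 32093\right) \left(7099 - \frac{14812}{179}\right) = \left(-40922\right) \frac{1255909}{179} = - \frac{51394308098}{179}$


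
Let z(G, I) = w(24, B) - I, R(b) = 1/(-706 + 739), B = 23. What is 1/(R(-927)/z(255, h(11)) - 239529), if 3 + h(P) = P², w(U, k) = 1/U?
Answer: -31141/7459172597 ≈ -4.1749e-6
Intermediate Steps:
R(b) = 1/33
h(P) = -3 + P²
z(G, I) = 1/24 - I
1/(R(-927)/z(255, h(11)) - 239529) = 1/(1/(33*(1/24 - (-3 + 11²))) - 239529) = 1/(1/(33*(1/24 - (-3 + 121))) - 239529) = 1/(1/(33*(1/24 - 1*118)) - 239529) = 1/(1/(33*(1/24 - 118)) - 239529) = 1/(1/(33*(-2831/24)) - 239529) = 1/((1/33)*(-24/2831) - 239529) = 1/(-8/31141 - 239529) = 1/(-7459172597/31141) = -31141/7459172597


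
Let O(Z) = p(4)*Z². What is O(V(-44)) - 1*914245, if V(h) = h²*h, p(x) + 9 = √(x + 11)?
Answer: -65307738949 + 7256313856*√15 ≈ -3.7204e+10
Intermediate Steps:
p(x) = -9 + √(11 + x) (p(x) = -9 + √(x + 11) = -9 + √(11 + x))
V(h) = h³
O(Z) = Z²*(-9 + √15) (O(Z) = (-9 + √(11 + 4))*Z² = (-9 + √15)*Z² = Z²*(-9 + √15))
O(V(-44)) - 1*914245 = ((-44)³)²*(-9 + √15) - 1*914245 = (-85184)²*(-9 + √15) - 914245 = 7256313856*(-9 + √15) - 914245 = (-65306824704 + 7256313856*√15) - 914245 = -65307738949 + 7256313856*√15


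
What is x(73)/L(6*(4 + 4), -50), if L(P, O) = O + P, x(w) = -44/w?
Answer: 22/73 ≈ 0.30137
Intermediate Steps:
x(73)/L(6*(4 + 4), -50) = (-44/73)/(-50 + 6*(4 + 4)) = (-44*1/73)/(-50 + 6*8) = -44/(73*(-50 + 48)) = -44/73/(-2) = -44/73*(-½) = 22/73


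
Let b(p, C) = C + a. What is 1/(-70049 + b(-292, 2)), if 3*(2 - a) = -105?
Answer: -1/70010 ≈ -1.4284e-5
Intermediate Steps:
a = 37 (a = 2 - 1/3*(-105) = 2 + 35 = 37)
b(p, C) = 37 + C (b(p, C) = C + 37 = 37 + C)
1/(-70049 + b(-292, 2)) = 1/(-70049 + (37 + 2)) = 1/(-70049 + 39) = 1/(-70010) = -1/70010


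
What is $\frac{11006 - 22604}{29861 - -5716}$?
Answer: $- \frac{3866}{11859} \approx -0.326$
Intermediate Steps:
$\frac{11006 - 22604}{29861 - -5716} = - \frac{11598}{29861 + \left(-8333 + 14049\right)} = - \frac{11598}{29861 + 5716} = - \frac{11598}{35577} = \left(-11598\right) \frac{1}{35577} = - \frac{3866}{11859}$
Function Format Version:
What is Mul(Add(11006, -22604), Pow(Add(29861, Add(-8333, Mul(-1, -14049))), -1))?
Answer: Rational(-3866, 11859) ≈ -0.32600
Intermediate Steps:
Mul(Add(11006, -22604), Pow(Add(29861, Add(-8333, Mul(-1, -14049))), -1)) = Mul(-11598, Pow(Add(29861, Add(-8333, 14049)), -1)) = Mul(-11598, Pow(Add(29861, 5716), -1)) = Mul(-11598, Pow(35577, -1)) = Mul(-11598, Rational(1, 35577)) = Rational(-3866, 11859)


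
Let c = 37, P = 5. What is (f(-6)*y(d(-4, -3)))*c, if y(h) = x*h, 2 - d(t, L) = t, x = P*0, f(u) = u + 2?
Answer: 0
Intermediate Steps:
f(u) = 2 + u
x = 0 (x = 5*0 = 0)
d(t, L) = 2 - t
y(h) = 0 (y(h) = 0*h = 0)
(f(-6)*y(d(-4, -3)))*c = ((2 - 6)*0)*37 = -4*0*37 = 0*37 = 0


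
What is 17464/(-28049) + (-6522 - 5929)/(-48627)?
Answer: -499983829/1363938723 ≈ -0.36657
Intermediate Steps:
17464/(-28049) + (-6522 - 5929)/(-48627) = 17464*(-1/28049) - 12451*(-1/48627) = -17464/28049 + 12451/48627 = -499983829/1363938723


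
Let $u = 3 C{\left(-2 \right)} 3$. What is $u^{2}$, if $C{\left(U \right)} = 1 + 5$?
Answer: $2916$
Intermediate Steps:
$C{\left(U \right)} = 6$
$u = 54$ ($u = 3 \cdot 6 \cdot 3 = 18 \cdot 3 = 54$)
$u^{2} = 54^{2} = 2916$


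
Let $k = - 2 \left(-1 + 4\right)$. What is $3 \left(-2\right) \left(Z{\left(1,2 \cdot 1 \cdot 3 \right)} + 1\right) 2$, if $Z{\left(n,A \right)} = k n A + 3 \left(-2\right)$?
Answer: $492$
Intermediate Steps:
$k = -6$ ($k = \left(-2\right) 3 = -6$)
$Z{\left(n,A \right)} = -6 - 6 A n$ ($Z{\left(n,A \right)} = - 6 n A + 3 \left(-2\right) = - 6 A n - 6 = -6 - 6 A n$)
$3 \left(-2\right) \left(Z{\left(1,2 \cdot 1 \cdot 3 \right)} + 1\right) 2 = 3 \left(-2\right) \left(\left(-6 - 6 \cdot 2 \cdot 1 \cdot 3 \cdot 1\right) + 1\right) 2 = - 6 \left(\left(-6 - 6 \cdot 2 \cdot 3 \cdot 1\right) + 1\right) 2 = - 6 \left(\left(-6 - 36 \cdot 1\right) + 1\right) 2 = - 6 \left(\left(-6 - 36\right) + 1\right) 2 = - 6 \left(-42 + 1\right) 2 = - 6 \left(\left(-41\right) 2\right) = \left(-6\right) \left(-82\right) = 492$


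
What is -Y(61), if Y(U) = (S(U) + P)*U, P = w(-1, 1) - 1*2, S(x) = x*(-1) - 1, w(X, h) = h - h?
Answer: 3904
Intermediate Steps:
w(X, h) = 0
S(x) = -1 - x (S(x) = -x - 1 = -1 - x)
P = -2 (P = 0 - 1*2 = 0 - 2 = -2)
Y(U) = U*(-3 - U) (Y(U) = ((-1 - U) - 2)*U = (-3 - U)*U = U*(-3 - U))
-Y(61) = -(-1)*61*(3 + 61) = -(-1)*61*64 = -1*(-3904) = 3904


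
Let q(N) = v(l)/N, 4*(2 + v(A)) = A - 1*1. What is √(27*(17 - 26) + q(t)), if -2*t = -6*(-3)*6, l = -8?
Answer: I*√314826/36 ≈ 15.586*I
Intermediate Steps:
v(A) = -9/4 + A/4 (v(A) = -2 + (A - 1*1)/4 = -2 + (A - 1)/4 = -2 + (-1 + A)/4 = -2 + (-¼ + A/4) = -9/4 + A/4)
t = -54 (t = -(-1)*(6*(-3))*6/2 = -(-1)*(-18*6)/2 = -(-1)*(-108)/2 = -½*108 = -54)
q(N) = -17/(4*N) (q(N) = (-9/4 + (¼)*(-8))/N = (-9/4 - 2)/N = -17/(4*N))
√(27*(17 - 26) + q(t)) = √(27*(17 - 26) - 17/4/(-54)) = √(27*(-9) - 17/4*(-1/54)) = √(-243 + 17/216) = √(-52471/216) = I*√314826/36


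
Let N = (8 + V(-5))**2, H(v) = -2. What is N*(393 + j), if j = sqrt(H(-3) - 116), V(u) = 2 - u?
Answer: 88425 + 225*I*sqrt(118) ≈ 88425.0 + 2444.1*I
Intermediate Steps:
j = I*sqrt(118) (j = sqrt(-2 - 116) = sqrt(-118) = I*sqrt(118) ≈ 10.863*I)
N = 225 (N = (8 + (2 - 1*(-5)))**2 = (8 + (2 + 5))**2 = (8 + 7)**2 = 15**2 = 225)
N*(393 + j) = 225*(393 + I*sqrt(118)) = 88425 + 225*I*sqrt(118)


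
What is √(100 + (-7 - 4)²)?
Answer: √221 ≈ 14.866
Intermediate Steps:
√(100 + (-7 - 4)²) = √(100 + (-11)²) = √(100 + 121) = √221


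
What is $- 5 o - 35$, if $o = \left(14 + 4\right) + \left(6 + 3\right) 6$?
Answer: $-395$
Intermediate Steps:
$o = 72$ ($o = 18 + 9 \cdot 6 = 18 + 54 = 72$)
$- 5 o - 35 = \left(-5\right) 72 - 35 = -360 - 35 = -395$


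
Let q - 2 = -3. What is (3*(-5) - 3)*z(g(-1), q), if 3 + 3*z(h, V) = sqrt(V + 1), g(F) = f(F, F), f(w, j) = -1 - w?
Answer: 18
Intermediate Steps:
q = -1 (q = 2 - 3 = -1)
g(F) = -1 - F
z(h, V) = -1 + sqrt(1 + V)/3 (z(h, V) = -1 + sqrt(V + 1)/3 = -1 + sqrt(1 + V)/3)
(3*(-5) - 3)*z(g(-1), q) = (3*(-5) - 3)*(-1 + sqrt(1 - 1)/3) = (-15 - 3)*(-1 + sqrt(0)/3) = -18*(-1 + (1/3)*0) = -18*(-1 + 0) = -18*(-1) = 18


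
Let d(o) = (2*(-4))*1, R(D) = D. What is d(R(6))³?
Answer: -512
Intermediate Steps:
d(o) = -8 (d(o) = -8*1 = -8)
d(R(6))³ = (-8)³ = -512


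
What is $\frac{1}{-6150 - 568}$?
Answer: $- \frac{1}{6718} \approx -0.00014885$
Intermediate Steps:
$\frac{1}{-6150 - 568} = \frac{1}{-6718} = - \frac{1}{6718}$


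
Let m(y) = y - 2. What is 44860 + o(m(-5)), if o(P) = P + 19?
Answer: 44872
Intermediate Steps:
m(y) = -2 + y
o(P) = 19 + P
44860 + o(m(-5)) = 44860 + (19 + (-2 - 5)) = 44860 + (19 - 7) = 44860 + 12 = 44872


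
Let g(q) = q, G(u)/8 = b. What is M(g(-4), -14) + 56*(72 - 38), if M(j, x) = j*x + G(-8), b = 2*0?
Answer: 1960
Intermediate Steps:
b = 0
G(u) = 0 (G(u) = 8*0 = 0)
M(j, x) = j*x (M(j, x) = j*x + 0 = j*x)
M(g(-4), -14) + 56*(72 - 38) = -4*(-14) + 56*(72 - 38) = 56 + 56*34 = 56 + 1904 = 1960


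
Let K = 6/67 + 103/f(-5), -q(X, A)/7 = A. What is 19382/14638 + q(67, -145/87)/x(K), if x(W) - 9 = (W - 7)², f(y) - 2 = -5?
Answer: 672978761974/505652942171 ≈ 1.3309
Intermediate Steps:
f(y) = -3 (f(y) = 2 - 5 = -3)
q(X, A) = -7*A
K = -6883/201 (K = 6/67 + 103/(-3) = 6*(1/67) + 103*(-⅓) = 6/67 - 103/3 = -6883/201 ≈ -34.244)
x(W) = 9 + (-7 + W)² (x(W) = 9 + (W - 7)² = 9 + (-7 + W)²)
19382/14638 + q(67, -145/87)/x(K) = 19382/14638 + (-(-1015)/87)/(9 + (-7 - 6883/201)²) = 19382*(1/14638) + (-(-1015)/87)/(9 + (-8290/201)²) = 9691/7319 + (-7*(-5/3))/(9 + 68724100/40401) = 9691/7319 + 35/(3*(69087709/40401)) = 9691/7319 + (35/3)*(40401/69087709) = 9691/7319 + 471345/69087709 = 672978761974/505652942171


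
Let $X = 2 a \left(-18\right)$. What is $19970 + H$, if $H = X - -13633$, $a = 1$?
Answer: $33567$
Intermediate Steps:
$X = -36$ ($X = 2 \cdot 1 \left(-18\right) = 2 \left(-18\right) = -36$)
$H = 13597$ ($H = -36 - -13633 = -36 + 13633 = 13597$)
$19970 + H = 19970 + 13597 = 33567$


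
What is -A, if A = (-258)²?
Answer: -66564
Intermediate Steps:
A = 66564
-A = -1*66564 = -66564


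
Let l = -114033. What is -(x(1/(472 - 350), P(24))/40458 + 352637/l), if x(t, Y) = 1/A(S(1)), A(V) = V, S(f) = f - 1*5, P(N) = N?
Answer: 6340896113/2050465384 ≈ 3.0924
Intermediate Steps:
S(f) = -5 + f (S(f) = f - 5 = -5 + f)
x(t, Y) = -¼ (x(t, Y) = 1/(-5 + 1) = 1/(-4) = -¼)
-(x(1/(472 - 350), P(24))/40458 + 352637/l) = -(-¼/40458 + 352637/(-114033)) = -(-¼*1/40458 + 352637*(-1/114033)) = -(-1/161832 - 352637/114033) = -1*(-6340896113/2050465384) = 6340896113/2050465384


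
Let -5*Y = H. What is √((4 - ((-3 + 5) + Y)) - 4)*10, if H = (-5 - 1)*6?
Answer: 2*I*√230 ≈ 30.332*I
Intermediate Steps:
H = -36 (H = -6*6 = -36)
Y = 36/5 (Y = -⅕*(-36) = 36/5 ≈ 7.2000)
√((4 - ((-3 + 5) + Y)) - 4)*10 = √((4 - ((-3 + 5) + 36/5)) - 4)*10 = √((4 - (2 + 36/5)) - 4)*10 = √((4 - 1*46/5) - 4)*10 = √((4 - 46/5) - 4)*10 = √(-26/5 - 4)*10 = √(-46/5)*10 = (I*√230/5)*10 = 2*I*√230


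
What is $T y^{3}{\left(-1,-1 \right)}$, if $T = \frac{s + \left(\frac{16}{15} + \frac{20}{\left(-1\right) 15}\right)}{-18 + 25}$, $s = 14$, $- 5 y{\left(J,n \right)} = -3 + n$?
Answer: $\frac{13184}{13125} \approx 1.0045$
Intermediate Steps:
$y{\left(J,n \right)} = \frac{3}{5} - \frac{n}{5}$ ($y{\left(J,n \right)} = - \frac{-3 + n}{5} = \frac{3}{5} - \frac{n}{5}$)
$T = \frac{206}{105}$ ($T = \frac{14 + \left(\frac{16}{15} + \frac{20}{\left(-1\right) 15}\right)}{-18 + 25} = \frac{14 + \left(16 \cdot \frac{1}{15} + \frac{20}{-15}\right)}{7} = \left(14 + \left(\frac{16}{15} + 20 \left(- \frac{1}{15}\right)\right)\right) \frac{1}{7} = \left(14 + \left(\frac{16}{15} - \frac{4}{3}\right)\right) \frac{1}{7} = \left(14 - \frac{4}{15}\right) \frac{1}{7} = \frac{206}{15} \cdot \frac{1}{7} = \frac{206}{105} \approx 1.9619$)
$T y^{3}{\left(-1,-1 \right)} = \frac{206 \left(\frac{3}{5} - - \frac{1}{5}\right)^{3}}{105} = \frac{206 \left(\frac{3}{5} + \frac{1}{5}\right)^{3}}{105} = \frac{206 \left(\frac{4}{5}\right)^{3}}{105} = \frac{206}{105} \cdot \frac{64}{125} = \frac{13184}{13125}$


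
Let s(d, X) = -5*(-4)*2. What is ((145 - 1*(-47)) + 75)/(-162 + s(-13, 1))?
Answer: -267/122 ≈ -2.1885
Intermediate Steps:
s(d, X) = 40 (s(d, X) = 20*2 = 40)
((145 - 1*(-47)) + 75)/(-162 + s(-13, 1)) = ((145 - 1*(-47)) + 75)/(-162 + 40) = ((145 + 47) + 75)/(-122) = (192 + 75)*(-1/122) = 267*(-1/122) = -267/122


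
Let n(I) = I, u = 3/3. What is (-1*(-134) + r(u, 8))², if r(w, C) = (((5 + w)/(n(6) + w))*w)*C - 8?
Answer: 864900/49 ≈ 17651.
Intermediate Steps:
u = 1 (u = 3*(⅓) = 1)
r(w, C) = -8 + C*w*(5 + w)/(6 + w) (r(w, C) = (((5 + w)/(6 + w))*w)*C - 8 = (w*(5 + w)/(6 + w))*C - 8 = C*w*(5 + w)/(6 + w) - 8 = -8 + C*w*(5 + w)/(6 + w))
(-1*(-134) + r(u, 8))² = (-1*(-134) + (-48 - 8*1 + 8*1² + 5*8*1)/(6 + 1))² = (134 + (-48 - 8 + 8*1 + 40)/7)² = (134 + (-48 - 8 + 8 + 40)/7)² = (134 + (⅐)*(-8))² = (134 - 8/7)² = (930/7)² = 864900/49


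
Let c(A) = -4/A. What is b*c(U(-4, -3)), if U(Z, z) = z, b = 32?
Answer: 128/3 ≈ 42.667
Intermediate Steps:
b*c(U(-4, -3)) = 32*(-4/(-3)) = 32*(-4*(-1/3)) = 32*(4/3) = 128/3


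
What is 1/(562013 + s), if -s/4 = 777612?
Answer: -1/2548435 ≈ -3.9240e-7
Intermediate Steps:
s = -3110448 (s = -4*777612 = -3110448)
1/(562013 + s) = 1/(562013 - 3110448) = 1/(-2548435) = -1/2548435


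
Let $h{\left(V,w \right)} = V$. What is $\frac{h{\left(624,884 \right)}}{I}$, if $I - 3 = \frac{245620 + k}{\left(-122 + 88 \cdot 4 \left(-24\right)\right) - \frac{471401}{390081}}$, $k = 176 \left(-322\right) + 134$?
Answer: $- \frac{695440838768}{21242299643} \approx -32.738$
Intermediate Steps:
$k = -56538$ ($k = -56672 + 134 = -56538$)
$I = - \frac{63726898929}{3343465571}$ ($I = 3 + \frac{245620 - 56538}{\left(-122 + 88 \cdot 4 \left(-24\right)\right) - \frac{471401}{390081}} = 3 + \frac{189082}{\left(-122 + 88 \left(-96\right)\right) - \frac{471401}{390081}} = 3 + \frac{189082}{\left(-122 - 8448\right) - \frac{471401}{390081}} = 3 + \frac{189082}{-8570 - \frac{471401}{390081}} = 3 + \frac{189082}{- \frac{3343465571}{390081}} = 3 + 189082 \left(- \frac{390081}{3343465571}\right) = 3 - \frac{73757295642}{3343465571} = - \frac{63726898929}{3343465571} \approx -19.06$)
$\frac{h{\left(624,884 \right)}}{I} = \frac{624}{- \frac{63726898929}{3343465571}} = 624 \left(- \frac{3343465571}{63726898929}\right) = - \frac{695440838768}{21242299643}$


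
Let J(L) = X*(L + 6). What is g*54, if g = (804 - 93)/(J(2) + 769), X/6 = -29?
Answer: -38394/623 ≈ -61.628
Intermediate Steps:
X = -174 (X = 6*(-29) = -174)
J(L) = -1044 - 174*L (J(L) = -174*(L + 6) = -174*(6 + L) = -1044 - 174*L)
g = -711/623 (g = (804 - 93)/((-1044 - 174*2) + 769) = 711/((-1044 - 348) + 769) = 711/(-1392 + 769) = 711/(-623) = 711*(-1/623) = -711/623 ≈ -1.1413)
g*54 = -711/623*54 = -38394/623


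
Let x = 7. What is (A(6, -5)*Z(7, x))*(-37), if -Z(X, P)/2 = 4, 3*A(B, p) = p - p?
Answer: 0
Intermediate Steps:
A(B, p) = 0 (A(B, p) = (p - p)/3 = (⅓)*0 = 0)
Z(X, P) = -8 (Z(X, P) = -2*4 = -8)
(A(6, -5)*Z(7, x))*(-37) = (0*(-8))*(-37) = 0*(-37) = 0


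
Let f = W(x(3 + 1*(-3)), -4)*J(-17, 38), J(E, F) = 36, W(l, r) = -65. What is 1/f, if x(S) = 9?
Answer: -1/2340 ≈ -0.00042735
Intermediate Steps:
f = -2340 (f = -65*36 = -2340)
1/f = 1/(-2340) = -1/2340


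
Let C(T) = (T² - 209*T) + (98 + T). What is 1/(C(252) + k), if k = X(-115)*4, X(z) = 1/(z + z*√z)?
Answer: 4290110535/47989175158124 - 115*I*√115/47989175158124 ≈ 8.9397e-5 - 2.5698e-11*I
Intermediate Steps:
C(T) = 98 + T² - 208*T
X(z) = 1/(z + z^(3/2))
k = 4/(-115 - 115*I*√115) (k = 4/(-115 + (-115)^(3/2)) = 4/(-115 - 115*I*√115) ≈ -0.00029985 + 0.0032155*I)
1/(C(252) + k) = 1/((98 + 252² - 208*252) + (-1/3335 + I*√115/3335)) = 1/((98 + 63504 - 52416) + (-1/3335 + I*√115/3335)) = 1/(11186 + (-1/3335 + I*√115/3335)) = 1/(37305309/3335 + I*√115/3335)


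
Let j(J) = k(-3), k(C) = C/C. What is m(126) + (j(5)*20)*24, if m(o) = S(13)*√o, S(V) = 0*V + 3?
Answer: 480 + 9*√14 ≈ 513.67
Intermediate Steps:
k(C) = 1
j(J) = 1
S(V) = 3 (S(V) = 0 + 3 = 3)
m(o) = 3*√o
m(126) + (j(5)*20)*24 = 3*√126 + (1*20)*24 = 3*(3*√14) + 20*24 = 9*√14 + 480 = 480 + 9*√14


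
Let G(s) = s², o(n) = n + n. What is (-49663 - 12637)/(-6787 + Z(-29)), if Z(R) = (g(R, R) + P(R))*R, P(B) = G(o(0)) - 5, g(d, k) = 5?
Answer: 62300/6787 ≈ 9.1793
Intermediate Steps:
o(n) = 2*n
P(B) = -5 (P(B) = (2*0)² - 5 = 0² - 5 = 0 - 5 = -5)
Z(R) = 0 (Z(R) = (5 - 5)*R = 0*R = 0)
(-49663 - 12637)/(-6787 + Z(-29)) = (-49663 - 12637)/(-6787 + 0) = -62300/(-6787) = -62300*(-1/6787) = 62300/6787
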